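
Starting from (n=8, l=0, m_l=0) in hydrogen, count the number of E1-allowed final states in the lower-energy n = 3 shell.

E1 requires Δl = ±1, so l_f ∈ {-1, 1}; with 0 ≤ l_f ≤ n_f−1 = 2, the allowed l_f values are {1}.
For l_f = 1: m_f ∈ {m_i−1, m_i, m_i+1} ∩ [−1, 1] = {-1, 0, 1} → 3 states.
Total: 3.

3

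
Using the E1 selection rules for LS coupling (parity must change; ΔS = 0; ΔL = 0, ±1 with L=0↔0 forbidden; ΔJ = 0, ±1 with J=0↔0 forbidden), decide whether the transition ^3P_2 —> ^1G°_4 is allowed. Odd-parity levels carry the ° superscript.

forbidden

ΔJ = 0, ±1 (not J=0↔0): J: 2 → 4, ΔJ = +2 — fails.
ΔS = 0: S: 1 → 0 — fails.
ΔL = 0, ±1 (not L=0↔0): L: 1 → 4, ΔL = +3 — fails.
Parity must change: even → odd — passes.
Rule(s) violated: ΔS, ΔL, ΔJ.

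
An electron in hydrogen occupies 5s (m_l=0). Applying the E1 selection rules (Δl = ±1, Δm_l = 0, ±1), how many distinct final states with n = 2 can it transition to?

3

E1 requires Δl = ±1, so l_f ∈ {-1, 1}; with 0 ≤ l_f ≤ n_f−1 = 1, the allowed l_f values are {1}.
For l_f = 1: m_f ∈ {m_i−1, m_i, m_i+1} ∩ [−1, 1] = {-1, 0, 1} → 3 states.
Total: 3.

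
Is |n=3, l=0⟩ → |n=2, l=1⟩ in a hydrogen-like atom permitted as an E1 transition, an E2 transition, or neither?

Δl = 1 − 0 = +1; l_i + l_f = 1.
E1 (Δl = ±1): satisfied.
E2 (Δl = 0,±2, l_i+l_f ≥ 2): not satisfied.

E1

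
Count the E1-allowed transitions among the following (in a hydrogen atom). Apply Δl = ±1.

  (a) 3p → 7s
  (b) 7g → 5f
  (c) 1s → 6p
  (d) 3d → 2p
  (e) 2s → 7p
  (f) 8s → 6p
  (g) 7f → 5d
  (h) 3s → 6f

(a) allowed
(b) allowed
(c) allowed
(d) allowed
(e) allowed
(f) allowed
(g) allowed
(h) forbidden — Δl = +3 (E1 requires Δl = ±1)
Total allowed: 7 of 8.

7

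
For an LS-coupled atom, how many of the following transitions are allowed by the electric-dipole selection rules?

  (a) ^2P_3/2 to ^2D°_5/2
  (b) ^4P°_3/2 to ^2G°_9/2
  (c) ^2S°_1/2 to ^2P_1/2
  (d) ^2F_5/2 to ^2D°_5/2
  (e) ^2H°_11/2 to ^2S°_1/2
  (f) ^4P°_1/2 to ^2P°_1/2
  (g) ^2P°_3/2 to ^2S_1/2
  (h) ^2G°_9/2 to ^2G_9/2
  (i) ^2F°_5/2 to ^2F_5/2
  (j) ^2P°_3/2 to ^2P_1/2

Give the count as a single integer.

(a) allowed
(b) forbidden (parity, ΔS, ΔL, ΔJ fail)
(c) allowed
(d) allowed
(e) forbidden (parity, ΔL, ΔJ fail)
(f) forbidden (parity, ΔS fail)
(g) allowed
(h) allowed
(i) allowed
(j) allowed
Total allowed: 7 of 10.

7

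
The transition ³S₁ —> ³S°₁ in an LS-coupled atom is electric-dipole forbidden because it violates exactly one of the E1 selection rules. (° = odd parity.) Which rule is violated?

Parity must change: even → odd — satisfied.
ΔL = 0, ±1 (not L=0↔0): L: 0 → 0, ΔL = +0 — violated.
ΔJ = 0, ±1 (not J=0↔0): J: 1 → 1, ΔJ = +0 — satisfied.
ΔS = 0: S: 1 → 1 — satisfied.

the L=0 ↔ L=0 exclusion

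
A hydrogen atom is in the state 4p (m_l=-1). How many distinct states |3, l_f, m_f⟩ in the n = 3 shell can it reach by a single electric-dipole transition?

E1 requires Δl = ±1, so l_f ∈ {0, 2}; with 0 ≤ l_f ≤ n_f−1 = 2, the allowed l_f values are {0, 2}.
For l_f = 0: m_f ∈ {m_i−1, m_i, m_i+1} ∩ [−0, 0] = {0} → 1 state.
For l_f = 2: m_f ∈ {m_i−1, m_i, m_i+1} ∩ [−2, 2] = {-2, -1, 0} → 3 states.
Total: 4.

4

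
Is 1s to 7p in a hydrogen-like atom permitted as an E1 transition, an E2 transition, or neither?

Δl = 1 − 0 = +1; l_i + l_f = 1.
E1 (Δl = ±1): satisfied.
E2 (Δl = 0,±2, l_i+l_f ≥ 2): not satisfied.

E1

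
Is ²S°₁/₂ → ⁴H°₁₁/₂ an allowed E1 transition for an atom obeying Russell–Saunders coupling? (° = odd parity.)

Parity must change: odd → odd — fails.
ΔS = 0: S: 1/2 → 3/2 — fails.
ΔL = 0, ±1 (not L=0↔0): L: 0 → 5, ΔL = +5 — fails.
ΔJ = 0, ±1 (not J=0↔0): J: 1/2 → 11/2, ΔJ = +5 — fails.
Rule(s) violated: parity, ΔS, ΔL, ΔJ.

forbidden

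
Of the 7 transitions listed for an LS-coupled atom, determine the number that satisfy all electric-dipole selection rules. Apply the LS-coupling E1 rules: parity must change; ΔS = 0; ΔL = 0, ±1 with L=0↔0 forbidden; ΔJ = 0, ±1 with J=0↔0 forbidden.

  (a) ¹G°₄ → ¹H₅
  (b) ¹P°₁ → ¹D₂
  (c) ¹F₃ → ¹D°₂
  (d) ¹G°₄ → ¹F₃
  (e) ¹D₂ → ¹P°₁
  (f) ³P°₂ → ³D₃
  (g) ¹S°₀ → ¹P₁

(a) allowed
(b) allowed
(c) allowed
(d) allowed
(e) allowed
(f) allowed
(g) allowed
Total allowed: 7 of 7.

7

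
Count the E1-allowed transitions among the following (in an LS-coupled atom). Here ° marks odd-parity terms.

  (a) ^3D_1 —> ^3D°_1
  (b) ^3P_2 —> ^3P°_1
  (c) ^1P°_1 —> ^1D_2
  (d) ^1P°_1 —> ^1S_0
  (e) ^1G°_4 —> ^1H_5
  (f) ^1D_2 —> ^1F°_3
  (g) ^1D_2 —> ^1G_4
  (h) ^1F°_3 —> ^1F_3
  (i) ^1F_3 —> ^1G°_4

8

(a) allowed
(b) allowed
(c) allowed
(d) allowed
(e) allowed
(f) allowed
(g) forbidden (parity, ΔL, ΔJ fail)
(h) allowed
(i) allowed
Total allowed: 8 of 9.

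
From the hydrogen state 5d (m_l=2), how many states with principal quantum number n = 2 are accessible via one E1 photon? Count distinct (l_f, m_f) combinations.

1

E1 requires Δl = ±1, so l_f ∈ {1, 3}; with 0 ≤ l_f ≤ n_f−1 = 1, the allowed l_f values are {1}.
For l_f = 1: m_f ∈ {m_i−1, m_i, m_i+1} ∩ [−1, 1] = {1} → 1 state.
Total: 1.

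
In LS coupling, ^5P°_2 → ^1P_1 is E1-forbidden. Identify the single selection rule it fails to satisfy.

Parity must change: odd → even — satisfied.
ΔS = 0: S: 2 → 0 — violated.
ΔL = 0, ±1 (not L=0↔0): L: 1 → 1, ΔL = +0 — satisfied.
ΔJ = 0, ±1 (not J=0↔0): J: 2 → 1, ΔJ = -1 — satisfied.

the ΔS = 0 rule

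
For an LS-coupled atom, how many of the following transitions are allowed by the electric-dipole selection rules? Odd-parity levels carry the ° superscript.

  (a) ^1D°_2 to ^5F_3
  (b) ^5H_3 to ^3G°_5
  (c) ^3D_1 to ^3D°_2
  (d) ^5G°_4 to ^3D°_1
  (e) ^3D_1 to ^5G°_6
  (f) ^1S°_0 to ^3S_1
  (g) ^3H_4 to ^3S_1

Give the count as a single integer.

1

(a) forbidden (ΔS fails)
(b) forbidden (ΔS, ΔJ fail)
(c) allowed
(d) forbidden (parity, ΔS, ΔL, ΔJ fail)
(e) forbidden (ΔS, ΔL, ΔJ fail)
(f) forbidden (ΔS, ΔL fail)
(g) forbidden (parity, ΔL, ΔJ fail)
Total allowed: 1 of 7.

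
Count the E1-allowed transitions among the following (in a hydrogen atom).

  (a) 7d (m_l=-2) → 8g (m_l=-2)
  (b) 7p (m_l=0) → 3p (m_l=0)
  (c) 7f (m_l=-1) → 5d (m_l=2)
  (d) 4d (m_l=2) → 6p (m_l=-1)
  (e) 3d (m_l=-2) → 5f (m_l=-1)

1

(a) forbidden — Δl = +2 (E1 requires Δl = ±1)
(b) forbidden — Δl = +0 (E1 requires Δl = ±1)
(c) forbidden — Δm_l = +3 (E1 requires Δm_l = 0, ±1)
(d) forbidden — Δm_l = -3 (E1 requires Δm_l = 0, ±1)
(e) allowed
Total allowed: 1 of 5.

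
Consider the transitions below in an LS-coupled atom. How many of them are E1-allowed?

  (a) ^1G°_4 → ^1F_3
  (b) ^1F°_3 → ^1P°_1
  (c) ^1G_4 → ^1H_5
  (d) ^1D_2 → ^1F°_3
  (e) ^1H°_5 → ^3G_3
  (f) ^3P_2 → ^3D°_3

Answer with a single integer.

3

(a) allowed
(b) forbidden (parity, ΔL, ΔJ fail)
(c) forbidden (parity fails)
(d) allowed
(e) forbidden (ΔS, ΔJ fail)
(f) allowed
Total allowed: 3 of 6.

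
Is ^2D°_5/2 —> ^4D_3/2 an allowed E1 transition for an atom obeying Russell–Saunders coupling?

forbidden

ΔJ = 0, ±1 (not J=0↔0): J: 5/2 → 3/2, ΔJ = -1 — passes.
ΔS = 0: S: 1/2 → 3/2 — fails.
ΔL = 0, ±1 (not L=0↔0): L: 2 → 2, ΔL = +0 — passes.
Parity must change: odd → even — passes.
Rule(s) violated: ΔS.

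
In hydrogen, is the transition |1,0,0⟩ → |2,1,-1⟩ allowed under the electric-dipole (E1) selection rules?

allowed

l: 0 → 1 (Δl = +1). Δl = ±1 passes.
m_l: 0 → -1 (Δm_l = -1). |Δm_l| ≤ 1 passes.
All E1 selection rules are satisfied.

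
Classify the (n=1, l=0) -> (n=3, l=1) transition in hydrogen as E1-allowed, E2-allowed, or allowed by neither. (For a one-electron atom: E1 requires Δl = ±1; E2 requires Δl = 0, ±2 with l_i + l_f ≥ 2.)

E1

Δl = 1 − 0 = +1; l_i + l_f = 1.
E1 (Δl = ±1): satisfied.
E2 (Δl = 0,±2, l_i+l_f ≥ 2): not satisfied.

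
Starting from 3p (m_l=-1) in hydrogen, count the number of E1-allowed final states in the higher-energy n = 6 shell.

4

E1 requires Δl = ±1, so l_f ∈ {0, 2}; with 0 ≤ l_f ≤ n_f−1 = 5, the allowed l_f values are {0, 2}.
For l_f = 0: m_f ∈ {m_i−1, m_i, m_i+1} ∩ [−0, 0] = {0} → 1 state.
For l_f = 2: m_f ∈ {m_i−1, m_i, m_i+1} ∩ [−2, 2] = {-2, -1, 0} → 3 states.
Total: 4.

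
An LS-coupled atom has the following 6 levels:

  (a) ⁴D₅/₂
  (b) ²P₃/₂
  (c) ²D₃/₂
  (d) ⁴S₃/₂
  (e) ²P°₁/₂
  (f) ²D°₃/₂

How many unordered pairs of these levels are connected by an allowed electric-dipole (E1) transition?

4

(a)–(b): forbidden (parity, ΔS).
(a)–(c): forbidden (parity, ΔS).
(a)–(d): forbidden (parity, ΔL).
(a)–(e): forbidden (ΔS, ΔJ).
(a)–(f): forbidden (ΔS).
(b)–(c): forbidden (parity).
(b)–(d): forbidden (parity, ΔS).
(b)–(e): allowed.
(b)–(f): allowed.
(c)–(d): forbidden (parity, ΔS, ΔL).
(c)–(e): allowed.
(c)–(f): allowed.
(d)–(e): forbidden (ΔS).
(d)–(f): forbidden (ΔS, ΔL).
(e)–(f): forbidden (parity).
Allowed pairs: 4 of 15.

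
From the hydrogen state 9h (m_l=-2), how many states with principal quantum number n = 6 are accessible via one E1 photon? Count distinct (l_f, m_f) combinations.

3

E1 requires Δl = ±1, so l_f ∈ {4, 6}; with 0 ≤ l_f ≤ n_f−1 = 5, the allowed l_f values are {4}.
For l_f = 4: m_f ∈ {m_i−1, m_i, m_i+1} ∩ [−4, 4] = {-3, -2, -1} → 3 states.
Total: 3.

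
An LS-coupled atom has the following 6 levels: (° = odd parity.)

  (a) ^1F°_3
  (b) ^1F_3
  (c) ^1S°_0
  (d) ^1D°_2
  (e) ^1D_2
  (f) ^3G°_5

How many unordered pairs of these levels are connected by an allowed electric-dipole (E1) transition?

(a)–(b): allowed.
(a)–(c): forbidden (parity, ΔL, ΔJ).
(a)–(d): forbidden (parity).
(a)–(e): allowed.
(a)–(f): forbidden (parity, ΔS, ΔJ).
(b)–(c): forbidden (ΔL, ΔJ).
(b)–(d): allowed.
(b)–(e): forbidden (parity).
(b)–(f): forbidden (ΔS, ΔJ).
(c)–(d): forbidden (parity, ΔL, ΔJ).
(c)–(e): forbidden (ΔL, ΔJ).
(c)–(f): forbidden (parity, ΔS, ΔL, ΔJ).
(d)–(e): allowed.
(d)–(f): forbidden (parity, ΔS, ΔL, ΔJ).
(e)–(f): forbidden (ΔS, ΔL, ΔJ).
Allowed pairs: 4 of 15.

4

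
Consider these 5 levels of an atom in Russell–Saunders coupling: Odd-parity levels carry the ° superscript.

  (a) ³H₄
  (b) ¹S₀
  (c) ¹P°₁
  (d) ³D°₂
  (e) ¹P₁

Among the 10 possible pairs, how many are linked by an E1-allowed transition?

(a)–(b): forbidden (parity, ΔS, ΔL, ΔJ).
(a)–(c): forbidden (ΔS, ΔL, ΔJ).
(a)–(d): forbidden (ΔL, ΔJ).
(a)–(e): forbidden (parity, ΔS, ΔL, ΔJ).
(b)–(c): allowed.
(b)–(d): forbidden (ΔS, ΔL, ΔJ).
(b)–(e): forbidden (parity).
(c)–(d): forbidden (parity, ΔS).
(c)–(e): allowed.
(d)–(e): forbidden (ΔS).
Allowed pairs: 2 of 10.

2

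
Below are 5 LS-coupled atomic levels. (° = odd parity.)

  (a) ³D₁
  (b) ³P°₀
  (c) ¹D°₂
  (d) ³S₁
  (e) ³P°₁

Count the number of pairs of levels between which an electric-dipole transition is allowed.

(a)–(b): allowed.
(a)–(c): forbidden (ΔS).
(a)–(d): forbidden (parity, ΔL).
(a)–(e): allowed.
(b)–(c): forbidden (parity, ΔS, ΔJ).
(b)–(d): allowed.
(b)–(e): forbidden (parity).
(c)–(d): forbidden (ΔS, ΔL).
(c)–(e): forbidden (parity, ΔS).
(d)–(e): allowed.
Allowed pairs: 4 of 10.

4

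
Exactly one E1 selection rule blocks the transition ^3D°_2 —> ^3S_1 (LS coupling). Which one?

the ΔL = 0, ±1 rule

Reading off the term symbols: S 1→1, L 2→0, J 2→1, parity odd→even.
ΔJ = 0, ±1 (not J=0↔0): J: 2 → 1, ΔJ = -1 — ✓.
Parity must change: odd → even — ✓.
ΔS = 0: S: 1 → 1 — ✓.
ΔL = 0, ±1 (not L=0↔0): L: 2 → 0, ΔL = -2 — ✗.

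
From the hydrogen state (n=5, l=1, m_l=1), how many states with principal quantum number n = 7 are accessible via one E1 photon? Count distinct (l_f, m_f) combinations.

E1 requires Δl = ±1, so l_f ∈ {0, 2}; with 0 ≤ l_f ≤ n_f−1 = 6, the allowed l_f values are {0, 2}.
For l_f = 0: m_f ∈ {m_i−1, m_i, m_i+1} ∩ [−0, 0] = {0} → 1 state.
For l_f = 2: m_f ∈ {m_i−1, m_i, m_i+1} ∩ [−2, 2] = {0, 1, 2} → 3 states.
Total: 4.

4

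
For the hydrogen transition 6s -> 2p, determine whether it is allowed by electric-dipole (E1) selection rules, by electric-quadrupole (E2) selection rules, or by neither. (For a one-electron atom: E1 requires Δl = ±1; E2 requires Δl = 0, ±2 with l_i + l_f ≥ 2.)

E1

Δl = 1 − 0 = +1; l_i + l_f = 1.
E1 (Δl = ±1): satisfied.
E2 (Δl = 0,±2, l_i+l_f ≥ 2): not satisfied.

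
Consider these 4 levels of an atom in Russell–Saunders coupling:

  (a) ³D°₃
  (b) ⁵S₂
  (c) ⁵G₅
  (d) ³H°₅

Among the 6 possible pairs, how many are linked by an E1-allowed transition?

0

(a)–(b): forbidden (ΔS, ΔL).
(a)–(c): forbidden (ΔS, ΔL, ΔJ).
(a)–(d): forbidden (parity, ΔL, ΔJ).
(b)–(c): forbidden (parity, ΔL, ΔJ).
(b)–(d): forbidden (ΔS, ΔL, ΔJ).
(c)–(d): forbidden (ΔS).
Allowed pairs: 0 of 6.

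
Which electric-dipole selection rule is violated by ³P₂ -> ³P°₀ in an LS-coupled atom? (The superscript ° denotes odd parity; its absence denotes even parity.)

Initial level: S=1, L=1, J=2, parity even. Final level: S=1, L=1, J=0, parity odd.
Parity must change: even → odd — ok.
ΔS = 0: S: 1 → 1 — ok.
ΔL = 0, ±1 (not L=0↔0): L: 1 → 1, ΔL = +0 — ok.
ΔJ = 0, ±1 (not J=0↔0): J: 2 → 0, ΔJ = -2 — fails.

the ΔJ = 0, ±1 rule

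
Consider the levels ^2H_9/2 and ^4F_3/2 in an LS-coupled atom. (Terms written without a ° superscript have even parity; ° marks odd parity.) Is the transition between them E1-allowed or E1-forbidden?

forbidden

Initial level: S=1/2, L=5, J=9/2, parity even. Final level: S=3/2, L=3, J=3/2, parity even.
Parity must change: even → even — violated.
ΔS = 0: S: 1/2 → 3/2 — violated.
ΔL = 0, ±1 (not L=0↔0): L: 5 → 3, ΔL = -2 — violated.
ΔJ = 0, ±1 (not J=0↔0): J: 9/2 → 3/2, ΔJ = -3 — violated.
Rule(s) violated: parity, ΔS, ΔL, ΔJ.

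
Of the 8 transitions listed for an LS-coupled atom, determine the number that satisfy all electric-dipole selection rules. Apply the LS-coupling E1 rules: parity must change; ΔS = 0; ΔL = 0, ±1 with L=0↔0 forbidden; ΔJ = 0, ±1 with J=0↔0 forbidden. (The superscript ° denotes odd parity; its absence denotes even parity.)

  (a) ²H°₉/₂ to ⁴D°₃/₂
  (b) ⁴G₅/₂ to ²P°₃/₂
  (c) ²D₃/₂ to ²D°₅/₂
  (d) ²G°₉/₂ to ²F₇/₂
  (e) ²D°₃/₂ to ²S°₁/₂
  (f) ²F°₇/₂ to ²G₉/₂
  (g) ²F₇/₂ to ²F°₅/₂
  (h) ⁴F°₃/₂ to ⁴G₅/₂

5

(a) forbidden (parity, ΔS, ΔL, ΔJ fail)
(b) forbidden (ΔS, ΔL fail)
(c) allowed
(d) allowed
(e) forbidden (parity, ΔL fail)
(f) allowed
(g) allowed
(h) allowed
Total allowed: 5 of 8.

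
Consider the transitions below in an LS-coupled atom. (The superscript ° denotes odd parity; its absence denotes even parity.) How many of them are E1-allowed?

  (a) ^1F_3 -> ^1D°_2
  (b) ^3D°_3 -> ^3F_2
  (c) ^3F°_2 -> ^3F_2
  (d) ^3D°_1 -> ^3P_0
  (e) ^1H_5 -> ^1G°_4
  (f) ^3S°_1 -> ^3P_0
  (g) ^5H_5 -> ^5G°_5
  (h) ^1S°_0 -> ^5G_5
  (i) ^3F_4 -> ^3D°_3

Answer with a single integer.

8

(a) allowed
(b) allowed
(c) allowed
(d) allowed
(e) allowed
(f) allowed
(g) allowed
(h) forbidden (ΔS, ΔL, ΔJ fail)
(i) allowed
Total allowed: 8 of 9.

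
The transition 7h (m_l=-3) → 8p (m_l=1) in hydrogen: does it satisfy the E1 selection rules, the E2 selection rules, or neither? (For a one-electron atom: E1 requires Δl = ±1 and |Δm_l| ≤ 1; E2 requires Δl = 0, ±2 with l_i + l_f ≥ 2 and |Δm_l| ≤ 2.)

Δl = 1 − 5 = -4; l_i + l_f = 6.
Δm_l = +4.
E1 (Δl = ±1, |Δm_l| ≤ 1): not satisfied.
E2 (Δl = 0,±2, l_i+l_f ≥ 2, |Δm_l| ≤ 2): not satisfied.

neither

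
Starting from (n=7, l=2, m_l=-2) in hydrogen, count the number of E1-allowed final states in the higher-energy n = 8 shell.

E1 requires Δl = ±1, so l_f ∈ {1, 3}; with 0 ≤ l_f ≤ n_f−1 = 7, the allowed l_f values are {1, 3}.
For l_f = 1: m_f ∈ {m_i−1, m_i, m_i+1} ∩ [−1, 1] = {-1} → 1 state.
For l_f = 3: m_f ∈ {m_i−1, m_i, m_i+1} ∩ [−3, 3] = {-3, -2, -1} → 3 states.
Total: 4.

4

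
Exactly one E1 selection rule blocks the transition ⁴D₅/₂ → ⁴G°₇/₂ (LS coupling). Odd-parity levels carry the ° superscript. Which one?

Reading off the term symbols: S 3/2→3/2, L 2→4, J 5/2→7/2, parity even→odd.
ΔL = 0, ±1 (not L=0↔0): L: 2 → 4, ΔL = +2 — fails.
Parity must change: even → odd — passes.
ΔJ = 0, ±1 (not J=0↔0): J: 5/2 → 7/2, ΔJ = +1 — passes.
ΔS = 0: S: 3/2 → 3/2 — passes.

the ΔL = 0, ±1 rule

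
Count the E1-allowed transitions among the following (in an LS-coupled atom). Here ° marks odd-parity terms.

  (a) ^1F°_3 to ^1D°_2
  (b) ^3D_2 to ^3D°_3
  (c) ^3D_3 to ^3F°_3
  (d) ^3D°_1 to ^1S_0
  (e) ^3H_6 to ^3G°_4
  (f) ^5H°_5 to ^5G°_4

(a) forbidden (parity fails)
(b) allowed
(c) allowed
(d) forbidden (ΔS, ΔL fail)
(e) forbidden (ΔJ fails)
(f) forbidden (parity fails)
Total allowed: 2 of 6.

2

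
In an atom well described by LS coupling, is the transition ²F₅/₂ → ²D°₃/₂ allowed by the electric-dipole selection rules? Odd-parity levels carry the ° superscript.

allowed

Initial level: S=1/2, L=3, J=5/2, parity even. Final level: S=1/2, L=2, J=3/2, parity odd.
Parity must change: even → odd — passes.
ΔS = 0: S: 1/2 → 1/2 — passes.
ΔL = 0, ±1 (not L=0↔0): L: 3 → 2, ΔL = -1 — passes.
ΔJ = 0, ±1 (not J=0↔0): J: 5/2 → 3/2, ΔJ = -1 — passes.
All four E1 rules are satisfied.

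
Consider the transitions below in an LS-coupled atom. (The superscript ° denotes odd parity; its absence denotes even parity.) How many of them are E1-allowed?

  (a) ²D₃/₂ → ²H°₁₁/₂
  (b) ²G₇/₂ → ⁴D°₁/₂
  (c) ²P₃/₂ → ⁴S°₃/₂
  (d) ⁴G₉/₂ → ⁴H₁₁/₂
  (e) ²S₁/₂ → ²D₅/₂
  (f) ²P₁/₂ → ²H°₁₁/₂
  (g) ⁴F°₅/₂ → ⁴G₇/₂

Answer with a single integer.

1

(a) forbidden (ΔL, ΔJ fail)
(b) forbidden (ΔS, ΔL, ΔJ fail)
(c) forbidden (ΔS fails)
(d) forbidden (parity fails)
(e) forbidden (parity, ΔL, ΔJ fail)
(f) forbidden (ΔL, ΔJ fail)
(g) allowed
Total allowed: 1 of 7.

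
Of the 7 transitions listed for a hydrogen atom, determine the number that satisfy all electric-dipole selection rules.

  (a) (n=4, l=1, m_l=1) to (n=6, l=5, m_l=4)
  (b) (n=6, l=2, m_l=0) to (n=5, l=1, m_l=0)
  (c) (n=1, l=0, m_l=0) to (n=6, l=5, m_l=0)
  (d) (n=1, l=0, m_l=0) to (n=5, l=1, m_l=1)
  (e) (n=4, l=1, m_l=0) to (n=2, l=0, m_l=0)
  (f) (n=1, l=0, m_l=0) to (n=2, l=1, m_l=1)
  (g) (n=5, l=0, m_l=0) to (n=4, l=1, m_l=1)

(a) forbidden — Δl = +4 (E1 requires Δl = ±1); Δm_l = +3 (E1 requires Δm_l = 0, ±1)
(b) allowed
(c) forbidden — Δl = +5 (E1 requires Δl = ±1)
(d) allowed
(e) allowed
(f) allowed
(g) allowed
Total allowed: 5 of 7.

5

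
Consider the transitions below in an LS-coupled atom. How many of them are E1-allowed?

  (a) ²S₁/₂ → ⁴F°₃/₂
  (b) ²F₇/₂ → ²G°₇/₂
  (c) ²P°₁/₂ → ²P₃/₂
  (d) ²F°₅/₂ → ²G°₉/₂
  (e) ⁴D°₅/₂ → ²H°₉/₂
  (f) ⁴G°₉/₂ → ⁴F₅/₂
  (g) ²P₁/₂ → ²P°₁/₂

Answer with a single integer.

(a) forbidden (ΔS, ΔL fail)
(b) allowed
(c) allowed
(d) forbidden (parity, ΔJ fail)
(e) forbidden (parity, ΔS, ΔL, ΔJ fail)
(f) forbidden (ΔJ fails)
(g) allowed
Total allowed: 3 of 7.

3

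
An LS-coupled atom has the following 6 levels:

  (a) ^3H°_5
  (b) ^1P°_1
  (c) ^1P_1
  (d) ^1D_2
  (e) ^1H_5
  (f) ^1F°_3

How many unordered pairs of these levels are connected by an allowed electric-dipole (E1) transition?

(a)–(b): forbidden (parity, ΔS, ΔL, ΔJ).
(a)–(c): forbidden (ΔS, ΔL, ΔJ).
(a)–(d): forbidden (ΔS, ΔL, ΔJ).
(a)–(e): forbidden (ΔS).
(a)–(f): forbidden (parity, ΔS, ΔL, ΔJ).
(b)–(c): allowed.
(b)–(d): allowed.
(b)–(e): forbidden (ΔL, ΔJ).
(b)–(f): forbidden (parity, ΔL, ΔJ).
(c)–(d): forbidden (parity).
(c)–(e): forbidden (parity, ΔL, ΔJ).
(c)–(f): forbidden (ΔL, ΔJ).
(d)–(e): forbidden (parity, ΔL, ΔJ).
(d)–(f): allowed.
(e)–(f): forbidden (ΔL, ΔJ).
Allowed pairs: 3 of 15.

3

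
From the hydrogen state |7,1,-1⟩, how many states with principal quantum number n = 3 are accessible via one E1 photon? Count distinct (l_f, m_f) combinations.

E1 requires Δl = ±1, so l_f ∈ {0, 2}; with 0 ≤ l_f ≤ n_f−1 = 2, the allowed l_f values are {0, 2}.
For l_f = 0: m_f ∈ {m_i−1, m_i, m_i+1} ∩ [−0, 0] = {0} → 1 state.
For l_f = 2: m_f ∈ {m_i−1, m_i, m_i+1} ∩ [−2, 2] = {-2, -1, 0} → 3 states.
Total: 4.

4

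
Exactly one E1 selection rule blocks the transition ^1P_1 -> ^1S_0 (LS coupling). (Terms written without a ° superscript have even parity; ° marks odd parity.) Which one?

parity

Initial level: S=0, L=1, J=1, parity even. Final level: S=0, L=0, J=0, parity even.
Parity must change: even → even — violated.
ΔS = 0: S: 0 → 0 — satisfied.
ΔL = 0, ±1 (not L=0↔0): L: 1 → 0, ΔL = -1 — satisfied.
ΔJ = 0, ±1 (not J=0↔0): J: 1 → 0, ΔJ = -1 — satisfied.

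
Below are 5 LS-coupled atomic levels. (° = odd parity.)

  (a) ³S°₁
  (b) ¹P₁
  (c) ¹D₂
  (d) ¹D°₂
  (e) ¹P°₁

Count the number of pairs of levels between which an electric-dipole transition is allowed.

4

(a)–(b): forbidden (ΔS).
(a)–(c): forbidden (ΔS, ΔL).
(a)–(d): forbidden (parity, ΔS, ΔL).
(a)–(e): forbidden (parity, ΔS).
(b)–(c): forbidden (parity).
(b)–(d): allowed.
(b)–(e): allowed.
(c)–(d): allowed.
(c)–(e): allowed.
(d)–(e): forbidden (parity).
Allowed pairs: 4 of 10.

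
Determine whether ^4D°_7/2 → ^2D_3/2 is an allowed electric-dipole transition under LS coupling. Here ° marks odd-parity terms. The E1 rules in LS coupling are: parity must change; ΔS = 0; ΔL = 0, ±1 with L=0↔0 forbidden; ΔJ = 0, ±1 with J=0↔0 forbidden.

Reading off the term symbols: S 3/2→1/2, L 2→2, J 7/2→3/2, parity odd→even.
ΔL = 0, ±1 (not L=0↔0): L: 2 → 2, ΔL = +0 — ✓.
Parity must change: odd → even — ✓.
ΔS = 0: S: 3/2 → 1/2 — ✗.
ΔJ = 0, ±1 (not J=0↔0): J: 7/2 → 3/2, ΔJ = -2 — ✗.
Rule(s) violated: ΔS, ΔJ.

forbidden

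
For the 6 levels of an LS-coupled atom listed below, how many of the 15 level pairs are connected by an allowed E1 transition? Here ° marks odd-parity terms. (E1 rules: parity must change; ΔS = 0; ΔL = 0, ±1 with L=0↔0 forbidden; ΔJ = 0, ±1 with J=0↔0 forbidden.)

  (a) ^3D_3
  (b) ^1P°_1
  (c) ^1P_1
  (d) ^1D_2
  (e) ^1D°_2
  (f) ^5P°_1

(a)–(b): forbidden (ΔS, ΔJ).
(a)–(c): forbidden (parity, ΔS, ΔJ).
(a)–(d): forbidden (parity, ΔS).
(a)–(e): forbidden (ΔS).
(a)–(f): forbidden (ΔS, ΔJ).
(b)–(c): allowed.
(b)–(d): allowed.
(b)–(e): forbidden (parity).
(b)–(f): forbidden (parity, ΔS).
(c)–(d): forbidden (parity).
(c)–(e): allowed.
(c)–(f): forbidden (ΔS).
(d)–(e): allowed.
(d)–(f): forbidden (ΔS).
(e)–(f): forbidden (parity, ΔS).
Allowed pairs: 4 of 15.

4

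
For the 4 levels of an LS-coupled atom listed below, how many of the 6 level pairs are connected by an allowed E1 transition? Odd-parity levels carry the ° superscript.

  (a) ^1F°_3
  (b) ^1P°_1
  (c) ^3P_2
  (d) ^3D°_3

1

(a)–(b): forbidden (parity, ΔL, ΔJ).
(a)–(c): forbidden (ΔS, ΔL).
(a)–(d): forbidden (parity, ΔS).
(b)–(c): forbidden (ΔS).
(b)–(d): forbidden (parity, ΔS, ΔJ).
(c)–(d): allowed.
Allowed pairs: 1 of 6.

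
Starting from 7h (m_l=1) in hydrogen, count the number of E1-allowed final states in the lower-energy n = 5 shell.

3

E1 requires Δl = ±1, so l_f ∈ {4, 6}; with 0 ≤ l_f ≤ n_f−1 = 4, the allowed l_f values are {4}.
For l_f = 4: m_f ∈ {m_i−1, m_i, m_i+1} ∩ [−4, 4] = {0, 1, 2} → 3 states.
Total: 3.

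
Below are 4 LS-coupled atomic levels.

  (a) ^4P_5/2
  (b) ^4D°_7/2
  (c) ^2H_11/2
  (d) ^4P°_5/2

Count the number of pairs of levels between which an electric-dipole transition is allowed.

(a)–(b): allowed.
(a)–(c): forbidden (parity, ΔS, ΔL, ΔJ).
(a)–(d): allowed.
(b)–(c): forbidden (ΔS, ΔL, ΔJ).
(b)–(d): forbidden (parity).
(c)–(d): forbidden (ΔS, ΔL, ΔJ).
Allowed pairs: 2 of 6.

2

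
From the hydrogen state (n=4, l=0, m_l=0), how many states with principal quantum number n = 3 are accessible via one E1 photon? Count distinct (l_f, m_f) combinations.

3

E1 requires Δl = ±1, so l_f ∈ {-1, 1}; with 0 ≤ l_f ≤ n_f−1 = 2, the allowed l_f values are {1}.
For l_f = 1: m_f ∈ {m_i−1, m_i, m_i+1} ∩ [−1, 1] = {-1, 0, 1} → 3 states.
Total: 3.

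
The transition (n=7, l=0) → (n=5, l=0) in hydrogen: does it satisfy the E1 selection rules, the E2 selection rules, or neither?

neither

Δl = 0 − 0 = +0; l_i + l_f = 0.
E1 (Δl = ±1): not satisfied.
E2 (Δl = 0,±2, l_i+l_f ≥ 2): not satisfied.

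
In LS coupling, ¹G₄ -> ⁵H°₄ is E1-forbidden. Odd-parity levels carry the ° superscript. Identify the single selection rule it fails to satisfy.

the ΔS = 0 rule

Initial level: S=0, L=4, J=4, parity even. Final level: S=2, L=5, J=4, parity odd.
ΔL = 0, ±1 (not L=0↔0): L: 4 → 5, ΔL = +1 — satisfied.
ΔS = 0: S: 0 → 2 — violated.
Parity must change: even → odd — satisfied.
ΔJ = 0, ±1 (not J=0↔0): J: 4 → 4, ΔJ = +0 — satisfied.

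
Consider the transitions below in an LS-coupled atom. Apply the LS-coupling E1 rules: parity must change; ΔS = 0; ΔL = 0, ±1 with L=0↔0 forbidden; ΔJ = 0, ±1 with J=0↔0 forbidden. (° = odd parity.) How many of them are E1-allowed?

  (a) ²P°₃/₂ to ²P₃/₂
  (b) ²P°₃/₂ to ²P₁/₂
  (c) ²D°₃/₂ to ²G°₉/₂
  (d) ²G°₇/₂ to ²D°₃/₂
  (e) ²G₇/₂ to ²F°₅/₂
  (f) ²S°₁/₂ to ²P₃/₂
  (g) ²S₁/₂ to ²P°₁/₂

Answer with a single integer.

(a) allowed
(b) allowed
(c) forbidden (parity, ΔL, ΔJ fail)
(d) forbidden (parity, ΔL, ΔJ fail)
(e) allowed
(f) allowed
(g) allowed
Total allowed: 5 of 7.

5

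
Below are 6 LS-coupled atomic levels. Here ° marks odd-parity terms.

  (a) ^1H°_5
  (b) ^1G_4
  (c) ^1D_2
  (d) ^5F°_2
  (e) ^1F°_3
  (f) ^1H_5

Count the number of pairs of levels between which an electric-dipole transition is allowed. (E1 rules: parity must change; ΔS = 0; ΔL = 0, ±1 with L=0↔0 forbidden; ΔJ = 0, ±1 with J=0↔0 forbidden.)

(a)–(b): allowed.
(a)–(c): forbidden (ΔL, ΔJ).
(a)–(d): forbidden (parity, ΔS, ΔL, ΔJ).
(a)–(e): forbidden (parity, ΔL, ΔJ).
(a)–(f): allowed.
(b)–(c): forbidden (parity, ΔL, ΔJ).
(b)–(d): forbidden (ΔS, ΔJ).
(b)–(e): allowed.
(b)–(f): forbidden (parity).
(c)–(d): forbidden (ΔS).
(c)–(e): allowed.
(c)–(f): forbidden (parity, ΔL, ΔJ).
(d)–(e): forbidden (parity, ΔS).
(d)–(f): forbidden (ΔS, ΔL, ΔJ).
(e)–(f): forbidden (ΔL, ΔJ).
Allowed pairs: 4 of 15.

4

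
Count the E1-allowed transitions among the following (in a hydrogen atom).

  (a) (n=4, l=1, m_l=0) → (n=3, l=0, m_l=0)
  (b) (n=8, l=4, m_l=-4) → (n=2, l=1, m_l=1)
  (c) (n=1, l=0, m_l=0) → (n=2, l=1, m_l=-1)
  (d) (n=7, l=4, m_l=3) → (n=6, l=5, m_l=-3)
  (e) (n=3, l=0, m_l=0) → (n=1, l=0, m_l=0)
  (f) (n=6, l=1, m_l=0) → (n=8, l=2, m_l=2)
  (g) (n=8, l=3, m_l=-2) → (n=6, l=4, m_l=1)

(a) allowed
(b) forbidden — Δl = -3 (E1 requires Δl = ±1); Δm_l = +5 (E1 requires Δm_l = 0, ±1)
(c) allowed
(d) forbidden — Δm_l = -6 (E1 requires Δm_l = 0, ±1)
(e) forbidden — Δl = +0 (E1 requires Δl = ±1)
(f) forbidden — Δm_l = +2 (E1 requires Δm_l = 0, ±1)
(g) forbidden — Δm_l = +3 (E1 requires Δm_l = 0, ±1)
Total allowed: 2 of 7.

2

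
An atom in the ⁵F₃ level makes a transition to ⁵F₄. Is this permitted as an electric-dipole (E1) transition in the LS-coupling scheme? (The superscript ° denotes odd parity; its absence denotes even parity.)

forbidden

Parity must change: even → even — fails.
ΔL = 0, ±1 (not L=0↔0): L: 3 → 3, ΔL = +0 — passes.
ΔS = 0: S: 2 → 2 — passes.
ΔJ = 0, ±1 (not J=0↔0): J: 3 → 4, ΔJ = +1 — passes.
Rule(s) violated: parity.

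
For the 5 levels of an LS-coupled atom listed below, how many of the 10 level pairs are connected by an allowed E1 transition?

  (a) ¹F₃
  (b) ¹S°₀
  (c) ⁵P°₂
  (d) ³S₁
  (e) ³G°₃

0

(a)–(b): forbidden (ΔL, ΔJ).
(a)–(c): forbidden (ΔS, ΔL).
(a)–(d): forbidden (parity, ΔS, ΔL, ΔJ).
(a)–(e): forbidden (ΔS).
(b)–(c): forbidden (parity, ΔS, ΔJ).
(b)–(d): forbidden (ΔS, ΔL).
(b)–(e): forbidden (parity, ΔS, ΔL, ΔJ).
(c)–(d): forbidden (ΔS).
(c)–(e): forbidden (parity, ΔS, ΔL).
(d)–(e): forbidden (ΔL, ΔJ).
Allowed pairs: 0 of 10.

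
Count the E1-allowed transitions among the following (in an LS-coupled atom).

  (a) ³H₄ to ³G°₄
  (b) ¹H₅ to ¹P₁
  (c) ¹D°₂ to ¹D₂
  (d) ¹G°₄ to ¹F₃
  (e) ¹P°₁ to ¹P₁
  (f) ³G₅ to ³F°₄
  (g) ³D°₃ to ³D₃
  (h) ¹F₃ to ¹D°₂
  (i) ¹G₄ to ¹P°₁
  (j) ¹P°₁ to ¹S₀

8

(a) allowed
(b) forbidden (parity, ΔL, ΔJ fail)
(c) allowed
(d) allowed
(e) allowed
(f) allowed
(g) allowed
(h) allowed
(i) forbidden (ΔL, ΔJ fail)
(j) allowed
Total allowed: 8 of 10.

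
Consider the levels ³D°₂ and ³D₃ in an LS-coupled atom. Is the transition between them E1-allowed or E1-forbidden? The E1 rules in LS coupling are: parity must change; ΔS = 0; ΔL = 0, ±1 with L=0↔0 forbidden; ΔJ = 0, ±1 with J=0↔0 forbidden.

Reading off the term symbols: S 1→1, L 2→2, J 2→3, parity odd→even.
Parity must change: odd → even — ok.
ΔS = 0: S: 1 → 1 — ok.
ΔL = 0, ±1 (not L=0↔0): L: 2 → 2, ΔL = +0 — ok.
ΔJ = 0, ±1 (not J=0↔0): J: 2 → 3, ΔJ = +1 — ok.
All four E1 rules are satisfied.

allowed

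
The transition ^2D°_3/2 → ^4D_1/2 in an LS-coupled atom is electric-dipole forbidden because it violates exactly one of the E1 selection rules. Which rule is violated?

the ΔS = 0 rule

Parity must change: odd → even — passes.
ΔS = 0: S: 1/2 → 3/2 — fails.
ΔL = 0, ±1 (not L=0↔0): L: 2 → 2, ΔL = +0 — passes.
ΔJ = 0, ±1 (not J=0↔0): J: 3/2 → 1/2, ΔJ = -1 — passes.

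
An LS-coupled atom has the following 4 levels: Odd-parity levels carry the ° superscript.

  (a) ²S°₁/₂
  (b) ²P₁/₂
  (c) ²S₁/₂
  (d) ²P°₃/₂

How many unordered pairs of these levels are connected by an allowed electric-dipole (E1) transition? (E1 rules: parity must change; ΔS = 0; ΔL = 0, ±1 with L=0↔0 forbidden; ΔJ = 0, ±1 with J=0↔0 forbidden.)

(a)–(b): allowed.
(a)–(c): forbidden (ΔL).
(a)–(d): forbidden (parity).
(b)–(c): forbidden (parity).
(b)–(d): allowed.
(c)–(d): allowed.
Allowed pairs: 3 of 6.

3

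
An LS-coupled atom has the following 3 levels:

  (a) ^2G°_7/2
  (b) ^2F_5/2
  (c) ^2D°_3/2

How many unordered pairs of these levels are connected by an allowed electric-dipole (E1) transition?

(a)–(b): allowed.
(a)–(c): forbidden (parity, ΔL, ΔJ).
(b)–(c): allowed.
Allowed pairs: 2 of 3.

2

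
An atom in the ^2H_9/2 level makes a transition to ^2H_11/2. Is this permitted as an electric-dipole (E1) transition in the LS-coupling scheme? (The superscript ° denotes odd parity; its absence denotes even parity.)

Parity must change: even → even — ✗.
ΔS = 0: S: 1/2 → 1/2 — ✓.
ΔL = 0, ±1 (not L=0↔0): L: 5 → 5, ΔL = +0 — ✓.
ΔJ = 0, ±1 (not J=0↔0): J: 9/2 → 11/2, ΔJ = +1 — ✓.
Rule(s) violated: parity.

forbidden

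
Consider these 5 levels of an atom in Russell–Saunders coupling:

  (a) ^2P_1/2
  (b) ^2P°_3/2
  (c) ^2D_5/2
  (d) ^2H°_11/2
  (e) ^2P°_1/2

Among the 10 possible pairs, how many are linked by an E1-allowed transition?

(a)–(b): allowed.
(a)–(c): forbidden (parity, ΔJ).
(a)–(d): forbidden (ΔL, ΔJ).
(a)–(e): allowed.
(b)–(c): allowed.
(b)–(d): forbidden (parity, ΔL, ΔJ).
(b)–(e): forbidden (parity).
(c)–(d): forbidden (ΔL, ΔJ).
(c)–(e): forbidden (ΔJ).
(d)–(e): forbidden (parity, ΔL, ΔJ).
Allowed pairs: 3 of 10.

3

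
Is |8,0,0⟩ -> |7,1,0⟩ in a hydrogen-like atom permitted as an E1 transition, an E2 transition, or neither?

Δl = 1 − 0 = +1; l_i + l_f = 1.
Δm_l = +0.
E1 (Δl = ±1, |Δm_l| ≤ 1): satisfied.
E2 (Δl = 0,±2, l_i+l_f ≥ 2, |Δm_l| ≤ 2): not satisfied.

E1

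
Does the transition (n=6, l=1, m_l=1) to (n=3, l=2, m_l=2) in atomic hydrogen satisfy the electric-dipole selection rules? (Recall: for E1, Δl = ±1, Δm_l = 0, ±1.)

Initial l = 1, final l = 2, so Δl = +1. E1 requires Δl = ±1: ok.
m_l: 1 → 2 (Δm_l = +1). |Δm_l| ≤ 1 ok.
All E1 selection rules are satisfied.

allowed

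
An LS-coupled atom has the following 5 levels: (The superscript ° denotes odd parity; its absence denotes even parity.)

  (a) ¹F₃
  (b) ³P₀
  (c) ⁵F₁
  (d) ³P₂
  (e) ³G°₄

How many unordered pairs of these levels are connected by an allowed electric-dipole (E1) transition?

(a)–(b): forbidden (parity, ΔS, ΔL, ΔJ).
(a)–(c): forbidden (parity, ΔS, ΔJ).
(a)–(d): forbidden (parity, ΔS, ΔL).
(a)–(e): forbidden (ΔS).
(b)–(c): forbidden (parity, ΔS, ΔL).
(b)–(d): forbidden (parity, ΔJ).
(b)–(e): forbidden (ΔL, ΔJ).
(c)–(d): forbidden (parity, ΔS, ΔL).
(c)–(e): forbidden (ΔS, ΔJ).
(d)–(e): forbidden (ΔL, ΔJ).
Allowed pairs: 0 of 10.

0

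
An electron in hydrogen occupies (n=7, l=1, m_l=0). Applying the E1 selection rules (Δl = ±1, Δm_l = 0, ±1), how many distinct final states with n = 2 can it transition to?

1

E1 requires Δl = ±1, so l_f ∈ {0, 2}; with 0 ≤ l_f ≤ n_f−1 = 1, the allowed l_f values are {0}.
For l_f = 0: m_f ∈ {m_i−1, m_i, m_i+1} ∩ [−0, 0] = {0} → 1 state.
Total: 1.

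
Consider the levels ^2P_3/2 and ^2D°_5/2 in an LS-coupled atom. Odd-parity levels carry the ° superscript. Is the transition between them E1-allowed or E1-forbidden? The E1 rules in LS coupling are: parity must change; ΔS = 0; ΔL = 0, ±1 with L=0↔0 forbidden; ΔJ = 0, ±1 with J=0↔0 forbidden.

allowed

Initial level: S=1/2, L=1, J=3/2, parity even. Final level: S=1/2, L=2, J=5/2, parity odd.
ΔJ = 0, ±1 (not J=0↔0): J: 3/2 → 5/2, ΔJ = +1 — ok.
ΔS = 0: S: 1/2 → 1/2 — ok.
ΔL = 0, ±1 (not L=0↔0): L: 1 → 2, ΔL = +1 — ok.
Parity must change: even → odd — ok.
All four E1 rules are satisfied.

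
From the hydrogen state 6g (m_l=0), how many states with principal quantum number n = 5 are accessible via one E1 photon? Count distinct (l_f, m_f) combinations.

E1 requires Δl = ±1, so l_f ∈ {3, 5}; with 0 ≤ l_f ≤ n_f−1 = 4, the allowed l_f values are {3}.
For l_f = 3: m_f ∈ {m_i−1, m_i, m_i+1} ∩ [−3, 3] = {-1, 0, 1} → 3 states.
Total: 3.

3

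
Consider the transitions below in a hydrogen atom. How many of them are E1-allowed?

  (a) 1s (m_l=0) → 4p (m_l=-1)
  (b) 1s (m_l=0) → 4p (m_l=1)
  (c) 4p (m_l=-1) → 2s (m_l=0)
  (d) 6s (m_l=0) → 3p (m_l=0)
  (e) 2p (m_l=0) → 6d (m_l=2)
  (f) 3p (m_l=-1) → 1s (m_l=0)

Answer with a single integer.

5

(a) allowed
(b) allowed
(c) allowed
(d) allowed
(e) forbidden — Δm_l = +2 (E1 requires Δm_l = 0, ±1)
(f) allowed
Total allowed: 5 of 6.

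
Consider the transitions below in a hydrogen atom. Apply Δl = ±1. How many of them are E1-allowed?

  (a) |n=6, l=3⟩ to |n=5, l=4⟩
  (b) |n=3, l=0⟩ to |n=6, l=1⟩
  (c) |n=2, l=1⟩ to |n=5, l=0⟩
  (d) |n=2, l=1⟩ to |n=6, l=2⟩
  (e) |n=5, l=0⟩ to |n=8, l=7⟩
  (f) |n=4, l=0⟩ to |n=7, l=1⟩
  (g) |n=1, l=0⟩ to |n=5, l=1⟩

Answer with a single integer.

(a) allowed
(b) allowed
(c) allowed
(d) allowed
(e) forbidden — Δl = +7 (E1 requires Δl = ±1)
(f) allowed
(g) allowed
Total allowed: 6 of 7.

6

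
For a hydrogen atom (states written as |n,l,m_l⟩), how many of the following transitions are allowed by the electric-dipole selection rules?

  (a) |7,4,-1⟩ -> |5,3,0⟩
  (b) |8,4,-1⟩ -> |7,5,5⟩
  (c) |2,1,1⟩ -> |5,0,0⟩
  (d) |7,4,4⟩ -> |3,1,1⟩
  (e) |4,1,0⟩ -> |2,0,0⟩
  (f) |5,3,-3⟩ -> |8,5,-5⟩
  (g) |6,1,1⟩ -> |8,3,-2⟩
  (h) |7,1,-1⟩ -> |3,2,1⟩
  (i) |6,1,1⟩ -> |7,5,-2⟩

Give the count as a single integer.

(a) allowed
(b) forbidden — Δm_l = +6 (E1 requires Δm_l = 0, ±1)
(c) allowed
(d) forbidden — Δl = -3 (E1 requires Δl = ±1); Δm_l = -3 (E1 requires Δm_l = 0, ±1)
(e) allowed
(f) forbidden — Δl = +2 (E1 requires Δl = ±1); Δm_l = -2 (E1 requires Δm_l = 0, ±1)
(g) forbidden — Δl = +2 (E1 requires Δl = ±1); Δm_l = -3 (E1 requires Δm_l = 0, ±1)
(h) forbidden — Δm_l = +2 (E1 requires Δm_l = 0, ±1)
(i) forbidden — Δl = +4 (E1 requires Δl = ±1); Δm_l = -3 (E1 requires Δm_l = 0, ±1)
Total allowed: 3 of 9.

3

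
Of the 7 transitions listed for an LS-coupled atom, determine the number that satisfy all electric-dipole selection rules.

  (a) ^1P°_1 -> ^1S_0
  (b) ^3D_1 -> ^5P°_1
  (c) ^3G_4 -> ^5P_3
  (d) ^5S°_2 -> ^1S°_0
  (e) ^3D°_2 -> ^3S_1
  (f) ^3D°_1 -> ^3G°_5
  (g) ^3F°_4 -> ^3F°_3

(a) allowed
(b) forbidden (ΔS fails)
(c) forbidden (parity, ΔS, ΔL fail)
(d) forbidden (parity, ΔS, ΔL, ΔJ fail)
(e) forbidden (ΔL fails)
(f) forbidden (parity, ΔL, ΔJ fail)
(g) forbidden (parity fails)
Total allowed: 1 of 7.

1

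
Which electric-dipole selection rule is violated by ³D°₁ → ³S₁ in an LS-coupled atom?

the ΔL = 0, ±1 rule

Initial level: S=1, L=2, J=1, parity odd. Final level: S=1, L=0, J=1, parity even.
Parity must change: odd → even — ok.
ΔS = 0: S: 1 → 1 — ok.
ΔL = 0, ±1 (not L=0↔0): L: 2 → 0, ΔL = -2 — fails.
ΔJ = 0, ±1 (not J=0↔0): J: 1 → 1, ΔJ = +0 — ok.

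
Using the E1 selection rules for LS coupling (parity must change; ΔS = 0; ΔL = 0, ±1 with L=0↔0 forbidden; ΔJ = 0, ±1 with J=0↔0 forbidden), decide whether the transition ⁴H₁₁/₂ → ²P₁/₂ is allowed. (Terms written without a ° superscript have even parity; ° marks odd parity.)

forbidden

ΔJ = 0, ±1 (not J=0↔0): J: 11/2 → 1/2, ΔJ = -5 — ✗.
ΔS = 0: S: 3/2 → 1/2 — ✗.
ΔL = 0, ±1 (not L=0↔0): L: 5 → 1, ΔL = -4 — ✗.
Parity must change: even → even — ✗.
Rule(s) violated: parity, ΔS, ΔL, ΔJ.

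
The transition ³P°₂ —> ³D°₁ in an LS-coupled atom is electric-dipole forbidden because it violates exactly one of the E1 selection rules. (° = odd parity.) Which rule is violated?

Reading off the term symbols: S 1→1, L 1→2, J 2→1, parity odd→odd.
Parity must change: odd → odd — violated.
ΔS = 0: S: 1 → 1 — satisfied.
ΔL = 0, ±1 (not L=0↔0): L: 1 → 2, ΔL = +1 — satisfied.
ΔJ = 0, ±1 (not J=0↔0): J: 2 → 1, ΔJ = -1 — satisfied.

parity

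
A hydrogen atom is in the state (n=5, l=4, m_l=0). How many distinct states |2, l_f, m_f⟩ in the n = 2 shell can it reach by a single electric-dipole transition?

0

E1 requires l_f ∈ {3, 5}, but neither lies in [0, 1], so no final state is reachable.
Total: 0.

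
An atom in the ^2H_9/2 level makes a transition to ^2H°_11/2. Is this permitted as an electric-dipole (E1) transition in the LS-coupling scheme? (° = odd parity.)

Parity must change: even → odd — satisfied.
ΔS = 0: S: 1/2 → 1/2 — satisfied.
ΔL = 0, ±1 (not L=0↔0): L: 5 → 5, ΔL = +0 — satisfied.
ΔJ = 0, ±1 (not J=0↔0): J: 9/2 → 11/2, ΔJ = +1 — satisfied.
All four E1 rules are satisfied.

allowed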